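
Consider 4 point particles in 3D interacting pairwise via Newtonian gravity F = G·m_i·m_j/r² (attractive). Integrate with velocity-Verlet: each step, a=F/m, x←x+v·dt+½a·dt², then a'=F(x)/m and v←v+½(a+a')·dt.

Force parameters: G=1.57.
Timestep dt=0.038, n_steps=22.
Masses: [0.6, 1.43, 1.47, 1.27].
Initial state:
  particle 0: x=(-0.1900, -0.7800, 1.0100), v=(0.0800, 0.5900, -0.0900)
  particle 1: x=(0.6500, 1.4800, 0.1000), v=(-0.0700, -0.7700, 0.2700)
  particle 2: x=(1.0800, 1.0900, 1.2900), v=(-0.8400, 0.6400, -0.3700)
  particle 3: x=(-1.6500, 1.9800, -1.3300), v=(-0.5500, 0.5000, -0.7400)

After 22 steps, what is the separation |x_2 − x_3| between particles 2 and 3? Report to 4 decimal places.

3.6111

step 0: x0=(-0.1900, -0.7800, 1.0100) x1=(0.6500, 1.4800, 0.1000) x2=(1.0800, 1.0900, 1.2900) x3=(-1.6500, 1.9800, -1.3300)
step 1: x0=(-0.1867, -0.7570, 1.0065) x1=(0.6475, 1.4504, 0.1111) x2=(1.0476, 1.1145, 1.2750) x3=(-1.6706, 1.9989, -1.3579)
step 2: x0=(-0.1830, -0.7330, 1.0027) x1=(0.6452, 1.4202, 0.1239) x2=(1.0144, 1.1394, 1.2581) x3=(-1.6907, 2.0176, -1.3854)
step 3: x0=(-0.1788, -0.7077, 0.9988) x1=(0.6432, 1.3893, 0.1386) x2=(0.9802, 1.1645, 1.2390) x3=(-1.7103, 2.0361, -1.4125)
step 4: x0=(-0.1742, -0.6813, 0.9946) x1=(0.6416, 1.3578, 0.1555) x2=(0.9450, 1.1899, 1.2175) x3=(-1.7294, 2.0545, -1.4391)
step 5: x0=(-0.1690, -0.6537, 0.9901) x1=(0.6403, 1.3258, 0.1749) x2=(0.9089, 1.2156, 1.1934) x3=(-1.7480, 2.0726, -1.4654)
step 6: x0=(-0.1634, -0.6247, 0.9854) x1=(0.6394, 1.2933, 0.1970) x2=(0.8718, 1.2413, 1.1663) x3=(-1.7661, 2.0905, -1.4912)
step 7: x0=(-0.1572, -0.5945, 0.9804) x1=(0.6390, 1.2606, 0.2223) x2=(0.8336, 1.2669, 1.1359) x3=(-1.7837, 2.1082, -1.5167)
step 8: x0=(-0.1505, -0.5629, 0.9751) x1=(0.6390, 1.2276, 0.2513) x2=(0.7944, 1.2924, 1.1018) x3=(-1.8009, 2.1257, -1.5417)
step 9: x0=(-0.1433, -0.5298, 0.9695) x1=(0.6395, 1.1948, 0.2846) x2=(0.7541, 1.3172, 1.0632) x3=(-1.8177, 2.1431, -1.5664)
step 10: x0=(-0.1355, -0.4953, 0.9635) x1=(0.6404, 1.1627, 0.3230) x2=(0.7128, 1.3410, 1.0195) x3=(-1.8340, 2.1602, -1.5906)
step 11: x0=(-0.1270, -0.4591, 0.9572) x1=(0.6416, 1.1318, 0.3675) x2=(0.6706, 1.3631, 0.9697) x3=(-1.8499, 2.1771, -1.6145)
step 12: x0=(-0.1179, -0.4213, 0.9504) x1=(0.6428, 1.1036, 0.4194) x2=(0.6278, 1.3821, 0.9124) x3=(-1.8653, 2.1939, -1.6379)
step 13: x0=(-0.1081, -0.3817, 0.9433) x1=(0.6433, 1.0802, 0.4803) x2=(0.5849, 1.3958, 0.8462) x3=(-1.8804, 2.2104, -1.6610)
step 14: x0=(-0.0976, -0.3401, 0.9356) x1=(0.6418, 1.0656, 0.5518) x2=(0.5434, 1.4004, 0.7696) x3=(-1.8951, 2.2267, -1.6837)
step 15: x0=(-0.0862, -0.2966, 0.9275) x1=(0.6352, 1.0666, 0.6337) x2=(0.5062, 1.3890, 0.6828) x3=(-1.9093, 2.2429, -1.7060)
step 16: x0=(-0.0740, -0.2508, 0.9189) x1=(0.6182, 1.0921, 0.7193) x2=(0.4784, 1.3531, 0.5921) x3=(-1.9232, 2.2588, -1.7278)
step 17: x0=(-0.0609, -0.2026, 0.9098) x1=(0.5869, 1.1432, 0.7922) x2=(0.4639, 1.2916, 0.5137) x3=(-1.9367, 2.2746, -1.7493)
step 18: x0=(-0.0469, -0.1519, 0.9002) x1=(0.5447, 1.2065, 0.8412) x2=(0.4592, 1.2173, 0.4585) x3=(-1.9498, 2.2902, -1.7705)
step 19: x0=(-0.0318, -0.0985, 0.8899) x1=(0.4973, 1.2699, 0.8689) x2=(0.4588, 1.1420, 0.4238) x3=(-1.9625, 2.3055, -1.7912)
step 20: x0=(-0.0157, -0.0420, 0.8790) x1=(0.4483, 1.3286, 0.8817) x2=(0.4592, 1.0702, 0.4036) x3=(-1.9749, 2.3207, -1.8115)
step 21: x0=(0.0015, 0.0176, 0.8673) x1=(0.3992, 1.3813, 0.8844) x2=(0.4590, 1.0031, 0.3932) x3=(-1.9868, 2.3356, -1.8314)
step 22: x0=(0.0200, 0.0809, 0.8545) x1=(0.3506, 1.4281, 0.8802) x2=(0.4574, 0.9404, 0.3897) x3=(-1.9984, 2.3504, -1.8510)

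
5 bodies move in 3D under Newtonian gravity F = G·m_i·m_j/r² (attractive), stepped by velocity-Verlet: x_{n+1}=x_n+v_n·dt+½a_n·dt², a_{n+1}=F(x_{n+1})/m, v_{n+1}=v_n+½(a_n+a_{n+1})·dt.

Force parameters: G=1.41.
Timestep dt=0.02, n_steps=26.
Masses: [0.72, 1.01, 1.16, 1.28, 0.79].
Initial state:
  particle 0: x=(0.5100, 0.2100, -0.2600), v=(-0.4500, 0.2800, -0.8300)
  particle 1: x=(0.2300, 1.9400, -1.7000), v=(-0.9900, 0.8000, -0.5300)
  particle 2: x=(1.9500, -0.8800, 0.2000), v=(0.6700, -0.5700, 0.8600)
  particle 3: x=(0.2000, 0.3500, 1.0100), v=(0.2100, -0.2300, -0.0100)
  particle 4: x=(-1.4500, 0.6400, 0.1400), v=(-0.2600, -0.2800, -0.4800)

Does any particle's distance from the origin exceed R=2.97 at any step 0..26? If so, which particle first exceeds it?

step 0: x0=(0.5100, 0.2100, -0.2600) x1=(0.2300, 1.9400, -1.7000) x2=(1.9500, -0.8800, 0.2000) x3=(0.2000, 0.3500, 1.0100) x4=(-1.4500, 0.6400, 0.1400)
step 1: x0=(0.5010, 0.2156, -0.2764) x1=(0.2102, 1.9559, -1.7105) x2=(1.9633, -0.8913, 0.2172) x3=(0.2042, 0.3454, 1.0096) x4=(-1.4550, 0.6344, 0.1304)
step 2: x0=(0.4919, 0.2213, -0.2924) x1=(0.1904, 1.9717, -1.7209) x2=(1.9763, -0.9024, 0.2344) x3=(0.2085, 0.3407, 1.0088) x4=(-1.4597, 0.6287, 0.1209)
step 3: x0=(0.4827, 0.2270, -0.3080) x1=(0.1706, 1.9873, -1.7310) x2=(1.9891, -0.9134, 0.2516) x3=(0.2128, 0.3360, 1.0077) x4=(-1.4640, 0.6230, 0.1113)
step 4: x0=(0.4734, 0.2327, -0.3232) x1=(0.1508, 2.0028, -1.7410) x2=(2.0017, -0.9242, 0.2688) x3=(0.2171, 0.3313, 1.0062) x4=(-1.4680, 0.6173, 0.1018)
step 5: x0=(0.4641, 0.2385, -0.3381) x1=(0.1310, 2.0181, -1.7509) x2=(2.0140, -0.9348, 0.2860) x3=(0.2215, 0.3265, 1.0044) x4=(-1.4716, 0.6116, 0.0923)
step 6: x0=(0.4548, 0.2443, -0.3525) x1=(0.1112, 2.0332, -1.7606) x2=(2.0262, -0.9452, 0.3032) x3=(0.2259, 0.3217, 1.0022) x4=(-1.4749, 0.6058, 0.0829)
step 7: x0=(0.4453, 0.2502, -0.3666) x1=(0.0913, 2.0482, -1.7701) x2=(2.0381, -0.9555, 0.3203) x3=(0.2303, 0.3168, 0.9996) x4=(-1.4778, 0.6000, 0.0734)
step 8: x0=(0.4358, 0.2561, -0.3803) x1=(0.0715, 2.0631, -1.7794) x2=(2.0498, -0.9656, 0.3375) x3=(0.2347, 0.3119, 0.9967) x4=(-1.4804, 0.5941, 0.0640)
step 9: x0=(0.4262, 0.2620, -0.3936) x1=(0.0517, 2.0777, -1.7886) x2=(2.0612, -0.9755, 0.3546) x3=(0.2392, 0.3070, 0.9935) x4=(-1.4827, 0.5883, 0.0546)
step 10: x0=(0.4165, 0.2680, -0.4065) x1=(0.0319, 2.0923, -1.7977) x2=(2.0725, -0.9853, 0.3718) x3=(0.2437, 0.3021, 0.9899) x4=(-1.4846, 0.5824, 0.0453)
step 11: x0=(0.4068, 0.2740, -0.4191) x1=(0.0121, 2.1067, -1.8066) x2=(2.0836, -0.9950, 0.3889) x3=(0.2482, 0.2971, 0.9860) x4=(-1.4862, 0.5765, 0.0359)
step 12: x0=(0.3970, 0.2800, -0.4313) x1=(-0.0077, 2.1209, -1.8153) x2=(2.0944, -1.0044, 0.4060) x3=(0.2528, 0.2921, 0.9818) x4=(-1.4874, 0.5706, 0.0266)
step 13: x0=(0.3871, 0.2861, -0.4431) x1=(-0.0275, 2.1350, -1.8239) x2=(2.1050, -1.0138, 0.4231) x3=(0.2573, 0.2871, 0.9772) x4=(-1.4884, 0.5647, 0.0173)
step 14: x0=(0.3771, 0.2922, -0.4546) x1=(-0.0473, 2.1490, -1.8323) x2=(2.1155, -1.0230, 0.4402) x3=(0.2619, 0.2820, 0.9723) x4=(-1.4889, 0.5587, 0.0080)
step 15: x0=(0.3671, 0.2983, -0.4657) x1=(-0.0670, 2.1628, -1.8406) x2=(2.1257, -1.0320, 0.4573) x3=(0.2664, 0.2770, 0.9671) x4=(-1.4892, 0.5527, -0.0013)
step 16: x0=(0.3570, 0.3044, -0.4764) x1=(-0.0868, 2.1764, -1.8488) x2=(2.1358, -1.0409, 0.4744) x3=(0.2710, 0.2719, 0.9616) x4=(-1.4891, 0.5467, -0.0106)
step 17: x0=(0.3468, 0.3106, -0.4868) x1=(-0.1066, 2.1900, -1.8568) x2=(2.1456, -1.0496, 0.4914) x3=(0.2756, 0.2668, 0.9558) x4=(-1.4887, 0.5407, -0.0198)
step 18: x0=(0.3366, 0.3168, -0.4968) x1=(-0.1263, 2.2033, -1.8646) x2=(2.1553, -1.0582, 0.5084) x3=(0.2802, 0.2616, 0.9496) x4=(-1.4880, 0.5347, -0.0291)
step 19: x0=(0.3262, 0.3231, -0.5065) x1=(-0.1461, 2.2165, -1.8723) x2=(2.1647, -1.0667, 0.5254) x3=(0.2848, 0.2565, 0.9432) x4=(-1.4869, 0.5287, -0.0383)
step 20: x0=(0.3158, 0.3293, -0.5158) x1=(-0.1658, 2.2296, -1.8799) x2=(2.1740, -1.0750, 0.5424) x3=(0.2894, 0.2513, 0.9364) x4=(-1.4855, 0.5227, -0.0475)
step 21: x0=(0.3054, 0.3356, -0.5247) x1=(-0.1855, 2.2425, -1.8873) x2=(2.1831, -1.0832, 0.5594) x3=(0.2940, 0.2461, 0.9294) x4=(-1.4838, 0.5166, -0.0567)
step 22: x0=(0.2948, 0.3419, -0.5333) x1=(-0.2053, 2.2553, -1.8946) x2=(2.1920, -1.0913, 0.5763) x3=(0.2987, 0.2409, 0.9220) x4=(-1.4817, 0.5106, -0.0658)
step 23: x0=(0.2842, 0.3482, -0.5415) x1=(-0.2250, 2.2680, -1.9018) x2=(2.2007, -1.0992, 0.5933) x3=(0.3033, 0.2357, 0.9144) x4=(-1.4793, 0.5045, -0.0750)
step 24: x0=(0.2734, 0.3545, -0.5494) x1=(-0.2446, 2.2804, -1.9088) x2=(2.2092, -1.1070, 0.6102) x3=(0.3079, 0.2304, 0.9064) x4=(-1.4766, 0.4985, -0.0842)
step 25: x0=(0.2627, 0.3608, -0.5569) x1=(-0.2643, 2.2928, -1.9157) x2=(2.2175, -1.1146, 0.6270) x3=(0.3125, 0.2252, 0.8982) x4=(-1.4736, 0.4924, -0.0933)
step 26: x0=(0.2518, 0.3671, -0.5641) x1=(-0.2840, 2.3050, -1.9224) x2=(2.2257, -1.1221, 0.6439) x3=(0.3171, 0.2199, 0.8897) x4=(-1.4702, 0.4864, -0.1024)

yes, particle 1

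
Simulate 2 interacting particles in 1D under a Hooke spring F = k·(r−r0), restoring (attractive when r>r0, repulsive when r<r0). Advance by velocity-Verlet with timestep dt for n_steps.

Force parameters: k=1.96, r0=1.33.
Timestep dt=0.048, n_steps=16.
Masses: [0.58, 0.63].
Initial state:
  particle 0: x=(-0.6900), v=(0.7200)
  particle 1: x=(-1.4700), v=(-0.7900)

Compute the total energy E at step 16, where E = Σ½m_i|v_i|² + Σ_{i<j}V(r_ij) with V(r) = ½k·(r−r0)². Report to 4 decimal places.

0.6444

step 0: x0=(-0.6900) x1=(-1.4700)
step 1: x0=(-0.6533) x1=(-1.5099)
step 2: x0=(-0.6129) x1=(-1.5532)
step 3: x0=(-0.5695) x1=(-1.5993)
step 4: x0=(-0.5237) x1=(-1.6475)
step 5: x0=(-0.4764) x1=(-1.6972)
step 6: x0=(-0.4282) x1=(-1.7477)
step 7: x0=(-0.3799) x1=(-1.7983)
step 8: x0=(-0.3322) x1=(-1.8482)
step 9: x0=(-0.2861) x1=(-1.8968)
step 10: x0=(-0.2421) x1=(-1.9434)
step 11: x0=(-0.2010) x1=(-1.9873)
step 12: x0=(-0.1635) x1=(-2.0280)
step 13: x0=(-0.1301) x1=(-2.0648)
step 14: x0=(-0.1015) x1=(-2.0973)
step 15: x0=(-0.0780) x1=(-2.1250)
step 16: x0=(-0.0601) x1=(-2.1476)
step 0 velocities: v0=(0.7200) v1=(-0.7900)
step 0: KE=0.3469, PE=0.2965, E=0.6434
step 16 velocities: v0=(0.3114) v1=(-0.4138)
step 16: KE=0.0821, PE=0.5623, E=0.6444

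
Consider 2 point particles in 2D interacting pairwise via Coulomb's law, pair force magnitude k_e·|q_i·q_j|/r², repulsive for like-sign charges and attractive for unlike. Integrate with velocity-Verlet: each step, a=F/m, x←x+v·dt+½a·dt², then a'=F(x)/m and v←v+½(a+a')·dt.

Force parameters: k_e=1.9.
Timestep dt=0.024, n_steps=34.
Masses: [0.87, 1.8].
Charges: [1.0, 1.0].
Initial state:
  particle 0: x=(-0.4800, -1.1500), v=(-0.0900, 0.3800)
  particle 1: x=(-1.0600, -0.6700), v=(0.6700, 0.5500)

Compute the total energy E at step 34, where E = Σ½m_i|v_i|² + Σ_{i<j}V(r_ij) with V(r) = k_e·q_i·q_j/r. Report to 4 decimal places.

step 0: x0=(-0.4800, -1.1500) x1=(-1.0600, -0.6700)
step 1: x0=(-0.4813, -1.1416) x1=(-1.0443, -0.6565)
step 2: x0=(-0.4809, -1.1347) x1=(-1.0295, -0.6422)
step 3: x0=(-0.4787, -1.1293) x1=(-1.0155, -0.6272)
step 4: x0=(-0.4749, -1.1255) x1=(-1.0023, -0.6114)
step 5: x0=(-0.4694, -1.1233) x1=(-0.9899, -0.5949)
step 6: x0=(-0.4623, -1.1228) x1=(-0.9783, -0.5775)
step 7: x0=(-0.4536, -1.1239) x1=(-0.9675, -0.5594)
step 8: x0=(-0.4435, -1.1265) x1=(-0.9573, -0.5405)
step 9: x0=(-0.4321, -1.1308) x1=(-0.9478, -0.5208)
step 10: x0=(-0.4194, -1.1365) x1=(-0.9390, -0.5004)
step 11: x0=(-0.4054, -1.1437) x1=(-0.9306, -0.4794)
step 12: x0=(-0.3904, -1.1522) x1=(-0.9229, -0.4576)
step 13: x0=(-0.3744, -1.1621) x1=(-0.9156, -0.4352)
step 14: x0=(-0.3575, -1.1732) x1=(-0.9087, -0.4123)
step 15: x0=(-0.3398, -1.1854) x1=(-0.9022, -0.3887)
step 16: x0=(-0.3213, -1.1988) x1=(-0.8961, -0.3647)
step 17: x0=(-0.3021, -1.2131) x1=(-0.8904, -0.3402)
step 18: x0=(-0.2822, -1.2284) x1=(-0.8850, -0.3152)
step 19: x0=(-0.2618, -1.2445) x1=(-0.8798, -0.2898)
step 20: x0=(-0.2408, -1.2615) x1=(-0.8749, -0.2639)
step 21: x0=(-0.2194, -1.2792) x1=(-0.8702, -0.2378)
step 22: x0=(-0.1975, -1.2977) x1=(-0.8657, -0.2113)
step 23: x0=(-0.1752, -1.3168) x1=(-0.8615, -0.1844)
step 24: x0=(-0.1526, -1.3365) x1=(-0.8574, -0.1573)
step 25: x0=(-0.1296, -1.3568) x1=(-0.8535, -0.1299)
step 26: x0=(-0.1063, -1.3776) x1=(-0.8497, -0.1022)
step 27: x0=(-0.0827, -1.3989) x1=(-0.8461, -0.0743)
step 28: x0=(-0.0588, -1.4207) x1=(-0.8426, -0.0462)
step 29: x0=(-0.0347, -1.4429) x1=(-0.8392, -0.0178)
step 30: x0=(-0.0103, -1.4655) x1=(-0.8359, 0.0107)
step 31: x0=(0.0142, -1.4885) x1=(-0.8328, 0.0395)
step 32: x0=(0.0390, -1.5119) x1=(-0.8297, 0.0684)
step 33: x0=(0.0639, -1.5356) x1=(-0.8267, 0.0974)
step 34: x0=(0.0891, -1.5596) x1=(-0.8238, 0.1267)
step 0 velocities: v0=(-0.0900, 0.3800) v1=(0.6700, 0.5500)
step 0: KE=0.7426, PE=2.5237, E=3.2663
step 34 velocities: v0=(1.0502, -1.0074) v1=(0.1189, 1.2206)
step 34: KE=2.2749, PE=0.9909, E=3.2657

3.2657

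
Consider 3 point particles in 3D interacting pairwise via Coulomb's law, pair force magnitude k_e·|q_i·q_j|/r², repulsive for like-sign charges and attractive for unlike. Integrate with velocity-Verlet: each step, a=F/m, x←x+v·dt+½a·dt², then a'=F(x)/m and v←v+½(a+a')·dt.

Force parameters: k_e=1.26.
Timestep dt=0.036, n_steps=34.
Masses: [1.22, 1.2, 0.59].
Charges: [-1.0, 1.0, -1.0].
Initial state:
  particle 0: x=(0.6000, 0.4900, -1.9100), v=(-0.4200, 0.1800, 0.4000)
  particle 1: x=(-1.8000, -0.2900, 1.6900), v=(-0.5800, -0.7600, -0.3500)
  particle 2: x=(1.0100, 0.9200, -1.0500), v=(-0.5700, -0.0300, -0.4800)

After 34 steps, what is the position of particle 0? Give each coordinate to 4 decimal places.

(-0.2543, 0.3788, -1.9194)

step 0: x0=(0.6000, 0.4900, -1.9100) x1=(-1.8000, -0.2900, 1.6900) x2=(1.0100, 0.9200, -1.0500)
step 1: x0=(0.5846, 0.4962, -1.8961) x1=(-1.8208, -0.3173, 1.6773) x2=(0.9899, 0.9194, -1.0662)
step 2: x0=(0.5687, 0.5019, -1.8832) x1=(-1.8416, -0.3446, 1.6646) x2=(0.9708, 0.9199, -1.0801)
step 3: x0=(0.5522, 0.5070, -1.8713) x1=(-1.8622, -0.3719, 1.6517) x2=(0.9527, 0.9215, -1.0916)
step 4: x0=(0.5350, 0.5114, -1.8605) x1=(-1.8828, -0.3991, 1.6387) x2=(0.9357, 0.9244, -1.1006)
step 5: x0=(0.5172, 0.5152, -1.8508) x1=(-1.9032, -0.4263, 1.6256) x2=(0.9199, 0.9285, -1.1071)
step 6: x0=(0.4987, 0.5184, -1.8423) x1=(-1.9236, -0.4535, 1.6124) x2=(0.9053, 0.9339, -1.1110)
step 7: x0=(0.4795, 0.5208, -1.8349) x1=(-1.9439, -0.4806, 1.5991) x2=(0.8920, 0.9407, -1.1123)
step 8: x0=(0.4596, 0.5225, -1.8287) x1=(-1.9640, -0.5076, 1.5857) x2=(0.8800, 0.9488, -1.1110)
step 9: x0=(0.4389, 0.5235, -1.8235) x1=(-1.9841, -0.5346, 1.5721) x2=(0.8693, 0.9584, -1.1072)
step 10: x0=(0.4175, 0.5238, -1.8195) x1=(-2.0041, -0.5616, 1.5585) x2=(0.8600, 0.9693, -1.1010)
step 11: x0=(0.3954, 0.5234, -1.8165) x1=(-2.0240, -0.5885, 1.5447) x2=(0.8519, 0.9816, -1.0923)
step 12: x0=(0.3726, 0.5223, -1.8145) x1=(-2.0438, -0.6154, 1.5309) x2=(0.8451, 0.9952, -1.0814)
step 13: x0=(0.3491, 0.5205, -1.8135) x1=(-2.0635, -0.6422, 1.5169) x2=(0.8395, 1.0101, -1.0683)
step 14: x0=(0.3249, 0.5181, -1.8133) x1=(-2.0831, -0.6690, 1.5029) x2=(0.8351, 1.0262, -1.0531)
step 15: x0=(0.3001, 0.5150, -1.8140) x1=(-2.1026, -0.6957, 1.4887) x2=(0.8319, 1.0435, -1.0360)
step 16: x0=(0.2747, 0.5114, -1.8154) x1=(-2.1221, -0.7224, 1.4744) x2=(0.8297, 1.0619, -1.0172)
step 17: x0=(0.2487, 0.5073, -1.8176) x1=(-2.1414, -0.7490, 1.4600) x2=(0.8285, 1.0813, -0.9966)
step 18: x0=(0.2222, 0.5026, -1.8204) x1=(-2.1606, -0.7756, 1.4456) x2=(0.8282, 1.1017, -0.9745)
step 19: x0=(0.1951, 0.4974, -1.8238) x1=(-2.1798, -0.8021, 1.4310) x2=(0.8288, 1.1230, -0.9509)
step 20: x0=(0.1676, 0.4918, -1.8277) x1=(-2.1988, -0.8286, 1.4163) x2=(0.8302, 1.1451, -0.9260)
step 21: x0=(0.1396, 0.4858, -1.8322) x1=(-2.2178, -0.8550, 1.4015) x2=(0.8323, 1.1679, -0.8999)
step 22: x0=(0.1112, 0.4793, -1.8371) x1=(-2.2366, -0.8813, 1.3867) x2=(0.8351, 1.1915, -0.8727)
step 23: x0=(0.0825, 0.4725, -1.8424) x1=(-2.2554, -0.9076, 1.3717) x2=(0.8385, 1.2157, -0.8444)
step 24: x0=(0.0533, 0.4653, -1.8481) x1=(-2.2740, -0.9338, 1.3566) x2=(0.8425, 1.2405, -0.8151)
step 25: x0=(0.0238, 0.4579, -1.8541) x1=(-2.2926, -0.9599, 1.3415) x2=(0.8471, 1.2658, -0.7850)
step 26: x0=(-0.0060, 0.4501, -1.8604) x1=(-2.3111, -0.9860, 1.3262) x2=(0.8521, 1.2917, -0.7540)
step 27: x0=(-0.0362, 0.4420, -1.8671) x1=(-2.3295, -1.0121, 1.3109) x2=(0.8576, 1.3180, -0.7222)
step 28: x0=(-0.0666, 0.4337, -1.8739) x1=(-2.3478, -1.0380, 1.2955) x2=(0.8634, 1.3447, -0.6898)
step 29: x0=(-0.0973, 0.4251, -1.8810) x1=(-2.3660, -1.0639, 1.2799) x2=(0.8697, 1.3719, -0.6566)
step 30: x0=(-0.1282, 0.4162, -1.8884) x1=(-2.3841, -1.0898, 1.2643) x2=(0.8762, 1.3993, -0.6229)
step 31: x0=(-0.1594, 0.4072, -1.8959) x1=(-2.4021, -1.1156, 1.2486) x2=(0.8831, 1.4271, -0.5886)
step 32: x0=(-0.1908, 0.3979, -1.9036) x1=(-2.4201, -1.1413, 1.2328) x2=(0.8903, 1.4553, -0.5537)
step 33: x0=(-0.2225, 0.3885, -1.9114) x1=(-2.4379, -1.1669, 1.2170) x2=(0.8978, 1.4836, -0.5183)
step 34: x0=(-0.2543, 0.3788, -1.9194) x1=(-2.4557, -1.1925, 1.2010) x2=(0.9054, 1.5123, -0.4825)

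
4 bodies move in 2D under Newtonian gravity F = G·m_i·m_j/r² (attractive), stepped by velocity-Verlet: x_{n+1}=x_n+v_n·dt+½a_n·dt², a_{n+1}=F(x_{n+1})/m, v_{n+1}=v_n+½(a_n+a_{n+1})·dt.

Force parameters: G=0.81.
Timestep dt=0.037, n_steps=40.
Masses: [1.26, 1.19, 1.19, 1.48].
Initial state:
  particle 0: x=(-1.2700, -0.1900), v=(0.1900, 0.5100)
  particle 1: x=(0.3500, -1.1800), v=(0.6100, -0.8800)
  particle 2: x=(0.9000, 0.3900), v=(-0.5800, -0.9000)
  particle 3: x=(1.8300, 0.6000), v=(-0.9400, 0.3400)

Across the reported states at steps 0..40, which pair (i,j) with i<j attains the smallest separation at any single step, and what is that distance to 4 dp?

pair (0,3), distance 0.3208

step 0: x0=(-1.2700, -0.1900) x1=(0.3500, -1.1800) x2=(0.9000, 0.3900) x3=(1.8300, 0.6000)
step 1: x0=(-1.2626, -0.1712) x1=(0.3726, -1.2121) x2=(0.8792, 0.3566) x3=(1.7944, 0.6123)
step 2: x0=(-1.2545, -0.1524) x1=(0.3952, -1.2433) x2=(0.8597, 0.3232) x3=(1.7570, 0.6240)
step 3: x0=(-1.2457, -0.1338) x1=(0.4178, -1.2736) x2=(0.8416, 0.2899) x3=(1.7180, 0.6350)
step 4: x0=(-1.2361, -0.1152) x1=(0.4405, -1.3030) x2=(0.8247, 0.2566) x3=(1.6774, 0.6452)
step 5: x0=(-1.2258, -0.0967) x1=(0.4631, -1.3314) x2=(0.8091, 0.2236) x3=(1.6350, 0.6545)
step 6: x0=(-1.2148, -0.0783) x1=(0.4858, -1.3588) x2=(0.7947, 0.1909) x3=(1.5911, 0.6629)
step 7: x0=(-1.2031, -0.0599) x1=(0.5085, -1.3853) x2=(0.7816, 0.1587) x3=(1.5455, 0.6702)
step 8: x0=(-1.1906, -0.0417) x1=(0.5312, -1.4108) x2=(0.7696, 0.1269) x3=(1.4984, 0.6764)
step 9: x0=(-1.1773, -0.0235) x1=(0.5539, -1.4353) x2=(0.7587, 0.0958) x3=(1.4497, 0.6813)
step 10: x0=(-1.1633, -0.0054) x1=(0.5765, -1.4588) x2=(0.7489, 0.0653) x3=(1.3995, 0.6850)
step 11: x0=(-1.1485, 0.0126) x1=(0.5991, -1.4812) x2=(0.7402, 0.0357) x3=(1.3478, 0.6872)
step 12: x0=(-1.1329, 0.0304) x1=(0.6217, -1.5026) x2=(0.7324, 0.0071) x3=(1.2948, 0.6879)
step 13: x0=(-1.1165, 0.0482) x1=(0.6442, -1.5230) x2=(0.7255, -0.0205) x3=(1.2403, 0.6870)
step 14: x0=(-1.0992, 0.0659) x1=(0.6666, -1.5424) x2=(0.7194, -0.0470) x3=(1.1846, 0.6845)
step 15: x0=(-1.0811, 0.0835) x1=(0.6890, -1.5606) x2=(0.7141, -0.0721) x3=(1.1276, 0.6801)
step 16: x0=(-1.0622, 0.1010) x1=(0.7112, -1.5778) x2=(0.7094, -0.0959) x3=(1.0695, 0.6738)
step 17: x0=(-1.0423, 0.1184) x1=(0.7333, -1.5939) x2=(0.7052, -0.1181) x3=(1.0102, 0.6656)
step 18: x0=(-1.0215, 0.1357) x1=(0.7553, -1.6090) x2=(0.7014, -0.1388) x3=(0.9500, 0.6553)
step 19: x0=(-0.9997, 0.1528) x1=(0.7771, -1.6230) x2=(0.6979, -0.1577) x3=(0.8888, 0.6428)
step 20: x0=(-0.9770, 0.1698) x1=(0.7988, -1.6358) x2=(0.6946, -0.1748) x3=(0.8268, 0.6281)
step 21: x0=(-0.9532, 0.1867) x1=(0.8202, -1.6476) x2=(0.6912, -0.1899) x3=(0.7641, 0.6110)
step 22: x0=(-0.9283, 0.2035) x1=(0.8415, -1.6583) x2=(0.6876, -0.2030) x3=(0.7008, 0.5916)
step 23: x0=(-0.9022, 0.2202) x1=(0.8625, -1.6679) x2=(0.6837, -0.2141) x3=(0.6370, 0.5697)
step 24: x0=(-0.8749, 0.2367) x1=(0.8833, -1.6765) x2=(0.6791, -0.2229) x3=(0.5728, 0.5453)
step 25: x0=(-0.8462, 0.2531) x1=(0.9038, -1.6839) x2=(0.6738, -0.2295) x3=(0.5083, 0.5183)
step 26: x0=(-0.8161, 0.2693) x1=(0.9240, -1.6903) x2=(0.6674, -0.2338) x3=(0.4436, 0.4887)
step 27: x0=(-0.7843, 0.2855) x1=(0.9438, -1.6956) x2=(0.6598, -0.2358) x3=(0.3788, 0.4565)
step 28: x0=(-0.7507, 0.3014) x1=(0.9634, -1.6998) x2=(0.6506, -0.2354) x3=(0.3140, 0.4217)
step 29: x0=(-0.7150, 0.3172) x1=(0.9826, -1.7030) x2=(0.6395, -0.2327) x3=(0.2491, 0.3844)
step 30: x0=(-0.6769, 0.3327) x1=(1.0015, -1.7052) x2=(0.6264, -0.2277) x3=(0.1842, 0.3446)
step 31: x0=(-0.6358, 0.3478) x1=(1.0199, -1.7063) x2=(0.6108, -0.2205) x3=(0.1190, 0.3026)
step 32: x0=(-0.5911, 0.3623) x1=(1.0379, -1.7064) x2=(0.5925, -0.2112) x3=(0.0532, 0.2585)
step 33: x0=(-0.5418, 0.3758) x1=(1.0555, -1.7056) x2=(0.5713, -0.2000) x3=(-0.0137, 0.2131)
step 34: x0=(-0.4865, 0.3871) x1=(1.0727, -1.7038) x2=(0.5467, -0.1870) x3=(-0.0827, 0.1673)
step 35: x0=(-0.4235, 0.3941) x1=(1.0894, -1.7011) x2=(0.5188, -0.1725) x3=(-0.1553, 0.1231)
step 36: x0=(-0.3514, 0.3923) x1=(1.1056, -1.6974) x2=(0.4872, -0.1566) x3=(-0.2322, 0.0846)
step 37: x0=(-0.2727, 0.3756) x1=(1.1213, -1.6929) x2=(0.4520, -0.1395) x3=(-0.3114, 0.0572)
step 38: x0=(-0.1944, 0.3419) x1=(1.1365, -1.6875) x2=(0.4129, -0.1212) x3=(-0.3867, 0.0424)
step 39: x0=(-0.1212, 0.2958) x1=(1.1511, -1.6812) x2=(0.3697, -0.1013) x3=(-0.4540, 0.0364)
step 40: x0=(-0.0526, 0.2417) x1=(1.1653, -1.6742) x2=(0.3217, -0.0792) x3=(-0.5131, 0.0347)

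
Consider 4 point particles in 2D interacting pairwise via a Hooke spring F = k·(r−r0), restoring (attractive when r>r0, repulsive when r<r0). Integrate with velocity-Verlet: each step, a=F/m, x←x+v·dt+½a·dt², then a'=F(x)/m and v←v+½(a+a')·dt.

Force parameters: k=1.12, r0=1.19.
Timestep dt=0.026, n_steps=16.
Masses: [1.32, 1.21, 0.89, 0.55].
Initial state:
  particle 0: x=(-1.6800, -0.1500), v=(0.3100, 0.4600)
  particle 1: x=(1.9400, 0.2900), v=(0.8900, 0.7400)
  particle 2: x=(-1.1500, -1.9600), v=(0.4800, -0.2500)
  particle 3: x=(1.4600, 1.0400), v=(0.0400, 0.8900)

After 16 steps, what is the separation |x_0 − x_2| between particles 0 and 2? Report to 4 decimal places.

1.7832

step 0: x0=(-1.6800, -0.1500) x1=(1.9400, 0.2900) x2=(-1.1500, -1.9600) x3=(1.4600, 1.0400)
step 1: x0=(-1.6706, -0.1379) x1=(1.9618, 0.3086) x2=(-1.1359, -1.9647) x3=(1.4583, 1.0613)
step 2: x0=(-1.6585, -0.1256) x1=(1.9808, 0.3258) x2=(-1.1186, -1.9656) x3=(1.4510, 1.0790)
step 3: x0=(-1.6438, -0.1131) x1=(1.9970, 0.3418) x2=(-1.0982, -1.9628) x3=(1.4384, 1.0930)
step 4: x0=(-1.6264, -0.1004) x1=(2.0104, 0.3564) x2=(-1.0746, -1.9562) x3=(1.4203, 1.1032)
step 5: x0=(-1.6063, -0.0874) x1=(2.0210, 0.3697) x2=(-1.0478, -1.9458) x3=(1.3970, 1.1097)
step 6: x0=(-1.5836, -0.0743) x1=(2.0289, 0.3818) x2=(-1.0180, -1.9316) x3=(1.3685, 1.1125)
step 7: x0=(-1.5584, -0.0610) x1=(2.0340, 0.3925) x2=(-0.9852, -1.9137) x3=(1.3351, 1.1116)
step 8: x0=(-1.5306, -0.0475) x1=(2.0364, 0.4020) x2=(-0.9495, -1.8921) x3=(1.2968, 1.1069)
step 9: x0=(-1.5003, -0.0338) x1=(2.0361, 0.4102) x2=(-0.9109, -1.8667) x3=(1.2538, 1.0987)
step 10: x0=(-1.4676, -0.0200) x1=(2.0332, 0.4172) x2=(-0.8696, -1.8378) x3=(1.2064, 1.0869)
step 11: x0=(-1.4325, -0.0060) x1=(2.0276, 0.4230) x2=(-0.8256, -1.8053) x3=(1.1547, 1.0716)
step 12: x0=(-1.3952, 0.0081) x1=(2.0195, 0.4277) x2=(-0.7790, -1.7693) x3=(1.0992, 1.0529)
step 13: x0=(-1.3556, 0.0223) x1=(2.0088, 0.4313) x2=(-0.7301, -1.7300) x3=(1.0399, 1.0310)
step 14: x0=(-1.3139, 0.0367) x1=(1.9957, 0.4337) x2=(-0.6788, -1.6875) x3=(0.9772, 1.0059)
step 15: x0=(-1.2702, 0.0511) x1=(1.9801, 0.4352) x2=(-0.6253, -1.6418) x3=(0.9114, 0.9778)
step 16: x0=(-1.2245, 0.0656) x1=(1.9622, 0.4357) x2=(-0.5698, -1.5931) x3=(0.8429, 0.9469)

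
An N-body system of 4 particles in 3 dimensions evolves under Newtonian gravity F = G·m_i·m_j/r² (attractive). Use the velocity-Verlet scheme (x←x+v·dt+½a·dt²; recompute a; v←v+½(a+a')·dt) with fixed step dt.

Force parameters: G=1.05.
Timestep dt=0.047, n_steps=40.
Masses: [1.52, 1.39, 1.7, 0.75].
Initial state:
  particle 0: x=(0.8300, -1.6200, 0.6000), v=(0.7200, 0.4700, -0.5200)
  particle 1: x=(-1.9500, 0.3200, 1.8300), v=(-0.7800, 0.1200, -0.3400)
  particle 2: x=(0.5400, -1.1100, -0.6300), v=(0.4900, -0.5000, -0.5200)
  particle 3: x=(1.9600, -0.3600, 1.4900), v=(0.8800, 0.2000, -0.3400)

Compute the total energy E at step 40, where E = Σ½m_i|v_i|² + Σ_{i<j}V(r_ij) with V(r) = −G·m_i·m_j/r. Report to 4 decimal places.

step 0: x0=(0.8300, -1.6200, 0.6000) x1=(-1.9500, 0.3200, 1.8300) x2=(0.5400, -1.1100, -0.6300) x3=(1.9600, -0.3600, 1.4900)
step 1: x0=(0.8637, -1.5973, 0.5748) x1=(-1.9864, 0.3255, 1.8139) x2=(0.5632, -1.1338, -0.6534) x3=(2.0008, -0.3510, 1.4736)
step 2: x0=(0.8969, -1.5734, 0.5478) x1=(-2.0223, 0.3308, 1.7975) x2=(0.5869, -1.1581, -0.6747) x3=(2.0406, -0.3427, 1.4563)
step 3: x0=(0.9298, -1.5484, 0.5192) x1=(-2.0578, 0.3358, 1.7808) x2=(0.6110, -1.1828, -0.6939) x3=(2.0793, -0.3352, 1.4381)
step 4: x0=(0.9622, -1.5223, 0.4886) x1=(-2.0928, 0.3405, 1.7639) x2=(0.6355, -1.2080, -0.7108) x3=(2.1170, -0.3284, 1.4191)
step 5: x0=(0.9941, -1.4952, 0.4562) x1=(-2.1273, 0.3450, 1.7468) x2=(0.6607, -1.2336, -0.7254) x3=(2.1536, -0.3224, 1.3992)
step 6: x0=(1.0254, -1.4672, 0.4217) x1=(-2.1613, 0.3493, 1.7294) x2=(0.6864, -1.2595, -0.7376) x3=(2.1892, -0.3172, 1.3784)
step 7: x0=(1.0561, -1.4383, 0.3851) x1=(-2.1950, 0.3534, 1.7118) x2=(0.7127, -1.2856, -0.7473) x3=(2.2237, -0.3127, 1.3568)
step 8: x0=(1.0862, -1.4087, 0.3461) x1=(-2.2282, 0.3573, 1.6940) x2=(0.7397, -1.3119, -0.7543) x3=(2.2572, -0.3089, 1.3343)
step 9: x0=(1.1155, -1.3785, 0.3046) x1=(-2.2609, 0.3610, 1.6759) x2=(0.7676, -1.3382, -0.7586) x3=(2.2896, -0.3059, 1.3108)
step 10: x0=(1.1440, -1.3478, 0.2605) x1=(-2.2933, 0.3645, 1.6577) x2=(0.7963, -1.3645, -0.7599) x3=(2.3209, -0.3036, 1.2865)
step 11: x0=(1.1716, -1.3169, 0.2136) x1=(-2.3252, 0.3678, 1.6392) x2=(0.8259, -1.3906, -0.7581) x3=(2.3513, -0.3020, 1.2613)
step 12: x0=(1.1980, -1.2858, 0.1635) x1=(-2.3568, 0.3709, 1.6206) x2=(0.8567, -1.4163, -0.7529) x3=(2.3805, -0.3012, 1.2351)
step 13: x0=(1.2232, -1.2549, 0.1100) x1=(-2.3879, 0.3739, 1.6018) x2=(0.8888, -1.4414, -0.7441) x3=(2.4087, -0.3011, 1.2080)
step 14: x0=(1.2470, -1.2246, 0.0527) x1=(-2.4187, 0.3767, 1.5828) x2=(0.9222, -1.4654, -0.7314) x3=(2.4358, -0.3017, 1.1799)
step 15: x0=(1.2691, -1.1954, -0.0087) x1=(-2.4490, 0.3793, 1.5636) x2=(0.9574, -1.4881, -0.7144) x3=(2.4619, -0.3030, 1.1508)
step 16: x0=(1.2891, -1.1680, -0.0747) x1=(-2.4790, 0.3818, 1.5442) x2=(0.9945, -1.5088, -0.6927) x3=(2.4869, -0.3050, 1.1208)
step 17: x0=(1.3067, -1.1432, -0.1458) x1=(-2.5086, 0.3841, 1.5247) x2=(1.0340, -1.5266, -0.6659) x3=(2.5108, -0.3077, 1.0898)
step 18: x0=(1.3213, -1.1226, -0.2225) x1=(-2.5379, 0.3862, 1.5050) x2=(1.0763, -1.5403, -0.6336) x3=(2.5337, -0.3111, 1.0578)
step 19: x0=(1.3323, -1.1082, -0.3051) x1=(-2.5668, 0.3882, 1.4852) x2=(1.1220, -1.5480, -0.5953) x3=(2.5555, -0.3151, 1.0247)
step 20: x0=(1.3390, -1.1030, -0.3936) x1=(-2.5953, 0.3901, 1.4652) x2=(1.1718, -1.5471, -0.5512) x3=(2.5763, -0.3198, 0.9907)
step 21: x0=(1.3404, -1.1117, -0.4868) x1=(-2.6235, 0.3919, 1.4450) x2=(1.2264, -1.5334, -0.5024) x3=(2.5961, -0.3251, 0.9556)
step 22: x0=(1.3367, -1.1400, -0.5803) x1=(-2.6513, 0.3935, 1.4247) x2=(1.2859, -1.5018, -0.4526) x3=(2.6148, -0.3312, 0.9196)
step 23: x0=(1.3295, -1.1927, -0.6648) x1=(-2.6788, 0.3949, 1.4043) x2=(1.3485, -1.4478, -0.4104) x3=(2.6324, -0.3379, 0.8825)
step 24: x0=(1.3241, -1.2667, -0.7276) x1=(-2.7060, 0.3963, 1.3837) x2=(1.4098, -1.3745, -0.3870) x3=(2.6490, -0.3453, 0.8444)
step 25: x0=(1.3256, -1.3491, -0.7631) x1=(-2.7329, 0.3975, 1.3630) x2=(1.4652, -1.2932, -0.3875) x3=(2.6645, -0.3535, 0.8052)
step 26: x0=(1.3354, -1.4279, -0.7759) x1=(-2.7594, 0.3986, 1.3422) x2=(1.5133, -1.2147, -0.4076) x3=(2.6789, -0.3625, 0.7649)
step 27: x0=(1.3525, -1.4980, -0.7737) x1=(-2.7856, 0.3996, 1.3212) x2=(1.5552, -1.1435, -0.4406) x3=(2.6920, -0.3723, 0.7235)
step 28: x0=(1.3751, -1.5583, -0.7622) x1=(-2.8115, 0.4005, 1.3001) x2=(1.5925, -1.0806, -0.4812) x3=(2.7039, -0.3829, 0.6808)
step 29: x0=(1.4019, -1.6095, -0.7452) x1=(-2.8371, 0.4013, 1.2789) x2=(1.6263, -1.0254, -0.5261) x3=(2.7145, -0.3944, 0.6369)
step 30: x0=(1.4318, -1.6525, -0.7250) x1=(-2.8623, 0.4019, 1.2576) x2=(1.6577, -0.9770, -0.5732) x3=(2.7237, -0.4067, 0.5917)
step 31: x0=(1.4641, -1.6884, -0.7029) x1=(-2.8873, 0.4025, 1.2361) x2=(1.6874, -0.9346, -0.6212) x3=(2.7315, -0.4199, 0.5451)
step 32: x0=(1.4983, -1.7180, -0.6800) x1=(-2.9120, 0.4030, 1.2146) x2=(1.7157, -0.8973, -0.6693) x3=(2.7379, -0.4340, 0.4971)
step 33: x0=(1.5341, -1.7421, -0.6567) x1=(-2.9364, 0.4033, 1.1929) x2=(1.7431, -0.8645, -0.7170) x3=(2.7428, -0.4489, 0.4475)
step 34: x0=(1.5710, -1.7612, -0.6336) x1=(-2.9605, 0.4036, 1.1712) x2=(1.7698, -0.8356, -0.7638) x3=(2.7461, -0.4647, 0.3964)
step 35: x0=(1.6091, -1.7757, -0.6107) x1=(-2.9843, 0.4038, 1.1493) x2=(1.7961, -0.8104, -0.8095) x3=(2.7478, -0.4815, 0.3437)
step 36: x0=(1.6480, -1.7862, -0.5884) x1=(-3.0078, 0.4039, 1.1274) x2=(1.8221, -0.7883, -0.8539) x3=(2.7479, -0.4991, 0.2893)
step 37: x0=(1.6877, -1.7929, -0.5667) x1=(-3.0311, 0.4039, 1.1053) x2=(1.8479, -0.7691, -0.8969) x3=(2.7462, -0.5178, 0.2331)
step 38: x0=(1.7281, -1.7960, -0.5458) x1=(-3.0541, 0.4038, 1.0832) x2=(1.8736, -0.7525, -0.9383) x3=(2.7428, -0.5375, 0.1751)
step 39: x0=(1.7691, -1.7958, -0.5257) x1=(-3.0768, 0.4037, 1.0609) x2=(1.8995, -0.7384, -0.9780) x3=(2.7374, -0.5583, 0.1151)
step 40: x0=(1.8107, -1.7925, -0.5065) x1=(-3.0992, 0.4034, 1.0386) x2=(1.9254, -0.7265, -1.0159) x3=(2.7300, -0.5802, 0.0531)
step 0 velocities: v0=(0.7200, 0.4700, -0.5200) v1=(-0.7800, 0.1200, -0.3400) v2=(0.4900, -0.5000, -0.5200) v3=(0.8800, 0.2000, -0.3400)
step 0: KE=2.2757, PE=-4.6665, E=-2.3908
step 40 velocities: v0=(0.8913, 0.1040, 0.3982) v1=(-0.4749, -0.0059, -0.4759) v2=(0.5552, 0.2298, -0.7873) v3=(-0.1803, -0.4791, -1.3433)
step 40: KE=2.6554, PE=-5.0454, E=-2.3901

-2.3901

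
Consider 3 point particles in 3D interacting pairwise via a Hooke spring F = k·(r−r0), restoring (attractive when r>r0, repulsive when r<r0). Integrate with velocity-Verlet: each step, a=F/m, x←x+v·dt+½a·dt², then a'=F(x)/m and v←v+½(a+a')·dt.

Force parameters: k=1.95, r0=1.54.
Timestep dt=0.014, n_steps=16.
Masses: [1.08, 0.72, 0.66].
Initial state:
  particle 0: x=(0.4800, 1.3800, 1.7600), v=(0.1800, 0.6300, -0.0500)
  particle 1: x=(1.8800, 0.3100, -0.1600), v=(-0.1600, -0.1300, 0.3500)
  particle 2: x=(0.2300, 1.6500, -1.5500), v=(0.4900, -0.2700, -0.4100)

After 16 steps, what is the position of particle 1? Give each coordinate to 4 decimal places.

(1.7662, 0.3452, -0.0678)

step 0: x0=(0.4800, 1.3800, 1.7600) x1=(1.8800, 0.3100, -0.1600) x2=(0.2300, 1.6500, -1.5500)
step 1: x0=(0.4826, 1.3888, 1.7588) x1=(1.8774, 0.3084, -0.1550) x2=(0.2371, 1.6460, -1.5551)
step 2: x0=(0.4853, 1.3974, 1.7568) x1=(1.8742, 0.3074, -0.1500) x2=(0.2446, 1.6417, -1.5588)
step 3: x0=(0.4883, 1.4060, 1.7538) x1=(1.8704, 0.3068, -0.1447) x2=(0.2526, 1.6369, -1.5611)
step 4: x0=(0.4913, 1.4144, 1.7499) x1=(1.8659, 0.3068, -0.1394) x2=(0.2610, 1.6318, -1.5622)
step 5: x0=(0.4945, 1.4227, 1.7452) x1=(1.8608, 0.3073, -0.1340) x2=(0.2699, 1.6263, -1.5618)
step 6: x0=(0.4979, 1.4309, 1.7395) x1=(1.8551, 0.3083, -0.1285) x2=(0.2792, 1.6205, -1.5601)
step 7: x0=(0.5014, 1.4390, 1.7330) x1=(1.8487, 0.3098, -0.1228) x2=(0.2889, 1.6143, -1.5571)
step 8: x0=(0.5051, 1.4470, 1.7255) x1=(1.8418, 0.3118, -0.1171) x2=(0.2990, 1.6078, -1.5527)
step 9: x0=(0.5089, 1.4548, 1.7172) x1=(1.8343, 0.3143, -0.1112) x2=(0.3095, 1.6009, -1.5470)
step 10: x0=(0.5129, 1.4625, 1.7080) x1=(1.8262, 0.3173, -0.1053) x2=(0.3204, 1.5937, -1.5400)
step 11: x0=(0.5170, 1.4700, 1.6980) x1=(1.8175, 0.3208, -0.0992) x2=(0.3317, 1.5862, -1.5318)
step 12: x0=(0.5212, 1.4775, 1.6871) x1=(1.8083, 0.3248, -0.0931) x2=(0.3433, 1.5784, -1.5222)
step 13: x0=(0.5256, 1.4847, 1.6754) x1=(1.7985, 0.3292, -0.0869) x2=(0.3553, 1.5703, -1.5113)
step 14: x0=(0.5301, 1.4919, 1.6629) x1=(1.7882, 0.3341, -0.0806) x2=(0.3677, 1.5620, -1.4992)
step 15: x0=(0.5348, 1.4989, 1.6496) x1=(1.7774, 0.3394, -0.0743) x2=(0.3804, 1.5533, -1.4859)
step 16: x0=(0.5396, 1.5058, 1.6355) x1=(1.7662, 0.3452, -0.0678) x2=(0.3934, 1.5445, -1.4714)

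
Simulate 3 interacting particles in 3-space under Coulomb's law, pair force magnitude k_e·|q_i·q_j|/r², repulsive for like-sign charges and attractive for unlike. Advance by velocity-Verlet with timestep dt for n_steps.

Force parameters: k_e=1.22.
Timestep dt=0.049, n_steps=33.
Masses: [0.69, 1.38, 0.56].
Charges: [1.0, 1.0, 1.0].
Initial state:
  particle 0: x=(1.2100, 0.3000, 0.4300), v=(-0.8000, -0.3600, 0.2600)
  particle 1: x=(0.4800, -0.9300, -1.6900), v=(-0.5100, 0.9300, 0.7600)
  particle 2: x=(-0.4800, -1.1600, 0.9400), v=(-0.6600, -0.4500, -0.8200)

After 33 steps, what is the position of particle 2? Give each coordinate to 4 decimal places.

step 0: x0=(1.2100, 0.3000, 0.4300) x1=(0.4800, -0.9300, -1.6900) x2=(-0.4800, -1.1600, 0.9400)
step 1: x0=(1.1712, 0.2828, 0.4429) x1=(0.4550, -0.8845, -1.6530) x2=(-0.5128, -1.1824, 0.9002)
step 2: x0=(1.1332, 0.2664, 0.4562) x1=(0.4300, -0.8391, -1.6166) x2=(-0.5466, -1.2055, 0.8613)
step 3: x0=(1.0960, 0.2509, 0.4700) x1=(0.4050, -0.7939, -1.5807) x2=(-0.5815, -1.2294, 0.8233)
step 4: x0=(1.0596, 0.2362, 0.4843) x1=(0.3801, -0.7487, -1.5454) x2=(-0.6173, -1.2541, 0.7860)
step 5: x0=(1.0241, 0.2224, 0.4991) x1=(0.3551, -0.7037, -1.5108) x2=(-0.6542, -1.2795, 0.7497)
step 6: x0=(0.9894, 0.2094, 0.5145) x1=(0.3302, -0.6587, -1.4768) x2=(-0.6922, -1.3059, 0.7141)
step 7: x0=(0.9555, 0.1974, 0.5306) x1=(0.3052, -0.6138, -1.4434) x2=(-0.7313, -1.3331, 0.6794)
step 8: x0=(0.9225, 0.1861, 0.5474) x1=(0.2803, -0.5690, -1.4107) x2=(-0.7715, -1.3613, 0.6455)
step 9: x0=(0.8904, 0.1758, 0.5649) x1=(0.2554, -0.5242, -1.3787) x2=(-0.8128, -1.3904, 0.6123)
step 10: x0=(0.8591, 0.1662, 0.5832) x1=(0.2306, -0.4794, -1.3474) x2=(-0.8552, -1.4205, 0.5800)
step 11: x0=(0.8286, 0.1575, 0.6024) x1=(0.2058, -0.4346, -1.3169) x2=(-0.8987, -1.4516, 0.5483)
step 12: x0=(0.7990, 0.1495, 0.6224) x1=(0.1810, -0.3898, -1.2870) x2=(-0.9434, -1.4837, 0.5173)
step 13: x0=(0.7702, 0.1424, 0.6434) x1=(0.1562, -0.3449, -1.2579) x2=(-0.9891, -1.5169, 0.4870)
step 14: x0=(0.7423, 0.1359, 0.6654) x1=(0.1315, -0.3000, -1.2296) x2=(-1.0359, -1.5511, 0.4573)
step 15: x0=(0.7151, 0.1302, 0.6884) x1=(0.1067, -0.2550, -1.2019) x2=(-1.0838, -1.5864, 0.4281)
step 16: x0=(0.6888, 0.1251, 0.7124) x1=(0.0820, -0.2099, -1.1750) x2=(-1.1327, -1.6228, 0.3995)
step 17: x0=(0.6633, 0.1206, 0.7375) x1=(0.0574, -0.1647, -1.1488) x2=(-1.1826, -1.6602, 0.3713)
step 18: x0=(0.6385, 0.1168, 0.7637) x1=(0.0327, -0.1193, -1.1233) x2=(-1.2336, -1.6987, 0.3436)
step 19: x0=(0.6145, 0.1134, 0.7910) x1=(0.0081, -0.0738, -1.0986) x2=(-1.2854, -1.7382, 0.3162)
step 20: x0=(0.5912, 0.1106, 0.8194) x1=(-0.0166, -0.0281, -1.0745) x2=(-1.3382, -1.7788, 0.2892)
step 21: x0=(0.5686, 0.1082, 0.8489) x1=(-0.0412, 0.0177, -1.0511) x2=(-1.3919, -1.8204, 0.2624)
step 22: x0=(0.5467, 0.1063, 0.8795) x1=(-0.0659, 0.0637, -1.0283) x2=(-1.4464, -1.8629, 0.2359)
step 23: x0=(0.5255, 0.1047, 0.9113) x1=(-0.0905, 0.1100, -1.0062) x2=(-1.5018, -1.9064, 0.2096)
step 24: x0=(0.5050, 0.1035, 0.9442) x1=(-0.1152, 0.1564, -0.9847) x2=(-1.5579, -1.9508, 0.1834)
step 25: x0=(0.4851, 0.1025, 0.9782) x1=(-0.1399, 0.2031, -0.9639) x2=(-1.6148, -1.9961, 0.1573)
step 26: x0=(0.4658, 0.1018, 1.0132) x1=(-0.1646, 0.2500, -0.9436) x2=(-1.6723, -2.0423, 0.1314)
step 27: x0=(0.4472, 0.1013, 1.0494) x1=(-0.1894, 0.2971, -0.9238) x2=(-1.7305, -2.0893, 0.1055)
step 28: x0=(0.4290, 0.1010, 1.0866) x1=(-0.2142, 0.3444, -0.9046) x2=(-1.7894, -2.1371, 0.0797)
step 29: x0=(0.4115, 0.1009, 1.1248) x1=(-0.2390, 0.3920, -0.8860) x2=(-1.8488, -2.1856, 0.0539)
step 30: x0=(0.3945, 0.1009, 1.1640) x1=(-0.2638, 0.4398, -0.8678) x2=(-1.9088, -2.2349, 0.0282)
step 31: x0=(0.3779, 0.1010, 1.2041) x1=(-0.2887, 0.4879, -0.8501) x2=(-1.9694, -2.2849, 0.0024)
step 32: x0=(0.3619, 0.1011, 1.2452) x1=(-0.3136, 0.5361, -0.8329) x2=(-2.0304, -2.3355, -0.0234)
step 33: x0=(0.3464, 0.1013, 1.2873) x1=(-0.3386, 0.5846, -0.8161) x2=(-2.0920, -2.3868, -0.0493)

(-2.0920, -2.3868, -0.0493)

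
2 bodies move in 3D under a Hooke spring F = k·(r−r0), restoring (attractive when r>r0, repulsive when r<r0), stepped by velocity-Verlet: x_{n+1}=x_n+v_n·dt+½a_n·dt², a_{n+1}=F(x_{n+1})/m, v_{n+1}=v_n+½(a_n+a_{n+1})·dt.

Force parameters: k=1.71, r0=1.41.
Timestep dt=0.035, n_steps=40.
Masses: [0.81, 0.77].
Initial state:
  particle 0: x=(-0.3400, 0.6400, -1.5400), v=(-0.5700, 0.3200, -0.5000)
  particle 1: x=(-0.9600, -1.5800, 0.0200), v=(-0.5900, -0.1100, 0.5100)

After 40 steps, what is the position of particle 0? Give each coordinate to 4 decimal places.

step 0: x0=(-0.3400, 0.6400, -1.5400) x1=(-0.9600, -1.5800, 0.0200)
step 1: x0=(-0.3603, 0.6498, -1.5565) x1=(-0.9802, -1.5824, 0.0368)
step 2: x0=(-0.3815, 0.6567, -1.5710) x1=(-0.9996, -1.5817, 0.0514)
step 3: x0=(-0.4034, 0.6607, -1.5833) x1=(-1.0182, -1.5780, 0.0639)
step 4: x0=(-0.4262, 0.6618, -1.5935) x1=(-1.0359, -1.5712, 0.0740)
step 5: x0=(-0.4497, 0.6599, -1.6015) x1=(-1.0527, -1.5613, 0.0819)
step 6: x0=(-0.4741, 0.6552, -1.6073) x1=(-1.0688, -1.5484, 0.0875)
step 7: x0=(-0.4992, 0.6476, -1.6109) x1=(-1.0840, -1.5324, 0.0907)
step 8: x0=(-0.5251, 0.6371, -1.6123) x1=(-1.0984, -1.5135, 0.0916)
step 9: x0=(-0.5517, 0.6239, -1.6115) x1=(-1.1121, -1.4917, 0.0902)
step 10: x0=(-0.5790, 0.6080, -1.6086) x1=(-1.1250, -1.4670, 0.0865)
step 11: x0=(-0.6070, 0.5895, -1.6035) x1=(-1.1372, -1.4396, 0.0806)
step 12: x0=(-0.6356, 0.5685, -1.5963) x1=(-1.1486, -1.4096, 0.0726)
step 13: x0=(-0.6649, 0.5451, -1.5872) x1=(-1.1595, -1.3771, 0.0624)
step 14: x0=(-0.6948, 0.5195, -1.5761) x1=(-1.1697, -1.3422, 0.0501)
step 15: x0=(-0.7251, 0.4918, -1.5631) x1=(-1.1794, -1.3051, 0.0360)
step 16: x0=(-0.7560, 0.4620, -1.5484) x1=(-1.1885, -1.2659, 0.0199)
step 17: x0=(-0.7874, 0.4305, -1.5321) x1=(-1.1972, -1.2248, 0.0022)
step 18: x0=(-0.8191, 0.3973, -1.5142) x1=(-1.2054, -1.1819, -0.0172)
step 19: x0=(-0.8512, 0.3627, -1.4949) x1=(-1.2133, -1.1376, -0.0380)
step 20: x0=(-0.8837, 0.3267, -1.4744) x1=(-1.2208, -1.0918, -0.0602)
step 21: x0=(-0.9164, 0.2896, -1.4527) x1=(-1.2280, -1.0448, -0.0835)
step 22: x0=(-0.9493, 0.2516, -1.4301) x1=(-1.2351, -0.9969, -0.1079)
step 23: x0=(-0.9824, 0.2128, -1.4067) x1=(-1.2419, -0.9482, -0.1331)
step 24: x0=(-1.0156, 0.1735, -1.3827) x1=(-1.2486, -0.8989, -0.1589)
step 25: x0=(-1.0489, 0.1337, -1.3581) x1=(-1.2552, -0.8491, -0.1853)
step 26: x0=(-1.0822, 0.0937, -1.3334) x1=(-1.2617, -0.7991, -0.2119)
step 27: x0=(-1.1156, 0.0537, -1.3086) x1=(-1.2683, -0.7491, -0.2386)
step 28: x0=(-1.1489, 0.0138, -1.2838) x1=(-1.2749, -0.6992, -0.2651)
step 29: x0=(-1.1822, -0.0259, -1.2595) x1=(-1.2815, -0.6495, -0.2913)
step 30: x0=(-1.2155, -0.0652, -1.2357) x1=(-1.2881, -0.6002, -0.3169)
step 31: x0=(-1.2487, -0.1041, -1.2126) x1=(-1.2949, -0.5513, -0.3417)
step 32: x0=(-1.2818, -0.1425, -1.1906) x1=(-1.3016, -0.5030, -0.3655)
step 33: x0=(-1.3149, -0.1803, -1.1697) x1=(-1.3085, -0.4553, -0.3880)
step 34: x0=(-1.3480, -0.2177, -1.1503) x1=(-1.3153, -0.4081, -0.4090)
step 35: x0=(-1.3812, -0.2546, -1.1324) x1=(-1.3220, -0.3613, -0.4283)
step 36: x0=(-1.4145, -0.2913, -1.1164) x1=(-1.3286, -0.3148, -0.4457)
step 37: x0=(-1.4481, -0.3279, -1.1022) x1=(-1.3349, -0.2683, -0.4612)
step 38: x0=(-1.4820, -0.3647, -1.0900) x1=(-1.3409, -0.2217, -0.4747)
step 39: x0=(-1.5163, -0.4019, -1.0796) x1=(-1.3464, -0.1746, -0.4861)
step 40: x0=(-1.5512, -0.4398, -1.0710) x1=(-1.3513, -0.1268, -0.4958)

(-1.5512, -0.4398, -1.0710)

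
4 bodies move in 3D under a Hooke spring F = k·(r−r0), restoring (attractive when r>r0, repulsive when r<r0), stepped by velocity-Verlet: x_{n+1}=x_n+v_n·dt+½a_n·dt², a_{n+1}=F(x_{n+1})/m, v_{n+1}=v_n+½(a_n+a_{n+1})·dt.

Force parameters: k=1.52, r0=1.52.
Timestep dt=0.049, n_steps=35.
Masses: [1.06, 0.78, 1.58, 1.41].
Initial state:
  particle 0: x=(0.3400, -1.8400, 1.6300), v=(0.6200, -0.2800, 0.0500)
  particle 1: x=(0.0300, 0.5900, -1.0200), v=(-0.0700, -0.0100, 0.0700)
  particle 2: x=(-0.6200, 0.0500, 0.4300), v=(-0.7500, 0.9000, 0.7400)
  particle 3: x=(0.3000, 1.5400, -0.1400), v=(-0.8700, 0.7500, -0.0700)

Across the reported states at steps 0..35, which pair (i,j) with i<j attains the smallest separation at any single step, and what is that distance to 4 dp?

step 0: x0=(0.3400, -1.8400, 1.6300) x1=(0.0300, 0.5900, -1.0200) x2=(-0.6200, 0.0500, 0.4300) x3=(0.3000, 1.5400, -0.1400)
step 1: x0=(0.3694, -1.8466, 1.6272) x1=(0.0268, 0.5858, -1.0130) x2=(-0.6561, 0.0936, 0.4665) x3=(0.2572, 1.5740, -0.1418)
step 2: x0=(0.3965, -1.8386, 1.6139) x1=(0.0239, 0.5741, -0.9986) x2=(-0.6907, 0.1363, 0.5034) x3=(0.2143, 1.6022, -0.1402)
step 3: x0=(0.4211, -1.8159, 1.5903) x1=(0.0216, 0.5551, -0.9769) x2=(-0.7238, 0.1778, 0.5407) x3=(0.1714, 1.6248, -0.1352)
step 4: x0=(0.4427, -1.7788, 1.5566) x1=(0.0199, 0.5290, -0.9479) x2=(-0.7552, 0.2181, 0.5783) x3=(0.1284, 1.6416, -0.1271)
step 5: x0=(0.4613, -1.7273, 1.5132) x1=(0.0187, 0.4962, -0.9119) x2=(-0.7850, 0.2573, 0.6160) x3=(0.0856, 1.6528, -0.1158)
step 6: x0=(0.4765, -1.6621, 1.4608) x1=(0.0182, 0.4572, -0.8691) x2=(-0.8131, 0.2952, 0.6539) x3=(0.0431, 1.6584, -0.1015)
step 7: x0=(0.4884, -1.5837, 1.3999) x1=(0.0183, 0.4125, -0.8199) x2=(-0.8396, 0.3319, 0.6918) x3=(0.0009, 1.6586, -0.0844)
step 8: x0=(0.4967, -1.4929, 1.3314) x1=(0.0189, 0.3629, -0.7649) x2=(-0.8643, 0.3673, 0.7296) x3=(-0.0409, 1.6538, -0.0648)
step 9: x0=(0.5015, -1.3908, 1.2560) x1=(0.0201, 0.3090, -0.7045) x2=(-0.8875, 0.4016, 0.7672) x3=(-0.0821, 1.6440, -0.0428)
step 10: x0=(0.5029, -1.2783, 1.1748) x1=(0.0218, 0.2517, -0.6395) x2=(-0.9091, 0.4346, 0.8047) x3=(-0.1227, 1.6297, -0.0187)
step 11: x0=(0.5010, -1.1568, 1.0887) x1=(0.0237, 0.1919, -0.5705) x2=(-0.9292, 0.4666, 0.8418) x3=(-0.1626, 1.6112, 0.0071)
step 12: x0=(0.4959, -1.0273, 0.9987) x1=(0.0258, 0.1303, -0.4983) x2=(-0.9480, 0.4975, 0.8787) x3=(-0.2018, 1.5889, 0.0345)
step 13: x0=(0.4880, -0.8912, 0.9059) x1=(0.0279, 0.0680, -0.4237) x2=(-0.9655, 0.5274, 0.9152) x3=(-0.2402, 1.5632, 0.0631)
step 14: x0=(0.4775, -0.7499, 0.8113) x1=(0.0295, 0.0058, -0.3475) x2=(-0.9819, 0.5563, 0.9513) x3=(-0.2777, 1.5345, 0.0925)
step 15: x0=(0.4650, -0.6046, 0.7160) x1=(0.0303, -0.0555, -0.2708) x2=(-0.9973, 0.5844, 0.9870) x3=(-0.3143, 1.5033, 0.1226)
step 16: x0=(0.4509, -0.4564, 0.6211) x1=(0.0299, -0.1152, -0.1943) x2=(-1.0118, 0.6115, 1.0223) x3=(-0.3501, 1.4701, 0.1530)
step 17: x0=(0.4358, -0.3063, 0.5276) x1=(0.0276, -0.1729, -0.1190) x2=(-1.0255, 0.6378, 1.0573) x3=(-0.3850, 1.4352, 0.1834)
step 18: x0=(0.4207, -0.1548, 0.4362) x1=(0.0225, -0.2288, -0.0456) x2=(-1.0385, 0.6633, 1.0919) x3=(-0.4192, 1.3993, 0.2137)
step 19: x0=(0.4063, -0.0017, 0.3474) x1=(0.0138, -0.2836, 0.0255) x2=(-1.0509, 0.6878, 1.1263) x3=(-0.4526, 1.3625, 0.2436)
step 20: x0=(0.3932, 0.1537, 0.2607) x1=(0.0011, -0.3389, 0.0951) x2=(-1.0626, 0.7115, 1.1603) x3=(-0.4854, 1.3255, 0.2730)
step 21: x0=(0.3812, 0.3114, 0.1753) x1=(-0.0152, -0.3955, 0.1646) x2=(-1.0737, 0.7342, 1.1942) x3=(-0.5178, 1.2884, 0.3017)
step 22: x0=(0.3700, 0.4710, 0.0905) x1=(-0.0343, -0.4529, 0.2351) x2=(-1.0842, 0.7558, 1.2277) x3=(-0.5500, 1.2514, 0.3299)
step 23: x0=(0.3593, 0.6318, 0.0059) x1=(-0.0557, -0.5101, 0.3068) x2=(-1.0939, 0.7765, 1.2610) x3=(-0.5820, 1.2147, 0.3574)
step 24: x0=(0.3488, 0.7929, -0.0783) x1=(-0.0789, -0.5660, 0.3798) x2=(-1.1029, 0.7961, 1.2940) x3=(-0.6142, 1.1781, 0.3843)
step 25: x0=(0.3383, 0.9536, -0.1620) x1=(-0.1036, -0.6193, 0.4538) x2=(-1.1109, 0.8147, 1.3265) x3=(-0.6465, 1.1415, 0.4108)
step 26: x0=(0.3273, 1.1132, -0.2446) x1=(-0.1295, -0.6687, 0.5282) x2=(-1.1180, 0.8324, 1.3586) x3=(-0.6788, 1.1045, 0.4367)
step 27: x0=(0.3154, 1.2712, -0.3255) x1=(-0.1564, -0.7129, 0.6026) x2=(-1.1240, 0.8491, 1.3900) x3=(-0.7110, 1.0671, 0.4621)
step 28: x0=(0.3018, 1.4265, -0.4039) x1=(-0.1842, -0.7509, 0.6764) x2=(-1.1288, 0.8651, 1.4206) x3=(-0.7429, 1.0290, 0.4868)
step 29: x0=(0.2860, 1.5784, -0.4787) x1=(-0.2127, -0.7815, 0.7489) x2=(-1.1323, 0.8805, 1.4504) x3=(-0.7742, 0.9901, 0.5106)
step 30: x0=(0.2674, 1.7256, -0.5490) x1=(-0.2417, -0.8037, 0.8196) x2=(-1.1344, 0.8954, 1.4791) x3=(-0.8047, 0.9505, 0.5332)
step 31: x0=(0.2456, 1.8673, -0.6138) x1=(-0.2711, -0.8168, 0.8876) x2=(-1.1351, 0.9101, 1.5066) x3=(-0.8342, 0.9105, 0.5543)
step 32: x0=(0.2201, 2.0021, -0.6719) x1=(-0.3008, -0.8199, 0.9525) x2=(-1.1342, 0.9247, 1.5327) x3=(-0.8625, 0.8700, 0.5738)
step 33: x0=(0.1906, 2.1291, -0.7225) x1=(-0.3305, -0.8127, 1.0137) x2=(-1.1317, 0.9395, 1.5573) x3=(-0.8896, 0.8295, 0.5913)
step 34: x0=(0.1569, 2.2472, -0.7648) x1=(-0.3602, -0.7946, 1.0707) x2=(-1.1276, 0.9548, 1.5803) x3=(-0.9152, 0.7892, 0.6068)
step 35: x0=(0.1188, 2.3553, -0.7979) x1=(-0.3897, -0.7654, 1.1230) x2=(-1.1219, 0.9708, 1.6015) x3=(-0.9395, 0.7494, 0.6199)

pair (0,1), distance 0.5806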